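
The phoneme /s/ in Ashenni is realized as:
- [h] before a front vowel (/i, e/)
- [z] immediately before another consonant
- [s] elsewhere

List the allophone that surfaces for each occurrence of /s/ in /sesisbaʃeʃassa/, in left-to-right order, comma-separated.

[h], [h], [z], [z], [s]

Occurrence 1 (position 1): before a front vowel (/i, e/) → [h].
Occurrence 2 (position 3): before a front vowel (/i, e/) → [h].
Occurrence 3 (position 5): immediately before another consonant → [z].
Occurrence 4 (position 12): immediately before another consonant → [z].
Occurrence 5 (position 13): no conditioning environment matches → elsewhere allophone [s].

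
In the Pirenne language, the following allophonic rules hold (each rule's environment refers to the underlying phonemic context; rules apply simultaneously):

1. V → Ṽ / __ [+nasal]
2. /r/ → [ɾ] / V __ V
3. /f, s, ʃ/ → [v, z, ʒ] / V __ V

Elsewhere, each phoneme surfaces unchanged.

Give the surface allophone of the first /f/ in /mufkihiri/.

/f/ (between /u/ and /k/) fails the environment for rule 3, so it stays [f].

[f]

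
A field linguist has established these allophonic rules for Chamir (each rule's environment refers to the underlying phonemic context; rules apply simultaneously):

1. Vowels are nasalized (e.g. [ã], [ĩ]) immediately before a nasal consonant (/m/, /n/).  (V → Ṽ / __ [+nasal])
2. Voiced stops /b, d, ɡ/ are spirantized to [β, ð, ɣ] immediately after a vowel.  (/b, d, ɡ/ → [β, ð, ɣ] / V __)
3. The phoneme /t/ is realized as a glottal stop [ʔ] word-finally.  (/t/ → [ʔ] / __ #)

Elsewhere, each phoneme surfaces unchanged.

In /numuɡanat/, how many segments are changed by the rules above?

Segments that undergo a rule: /u/ → [ũ] (rule 1); /ɡ/ → [ɣ] (rule 2); /a/ → [ã] (rule 1); /t/ → [ʔ] (rule 3).
All other segments surface unchanged.

4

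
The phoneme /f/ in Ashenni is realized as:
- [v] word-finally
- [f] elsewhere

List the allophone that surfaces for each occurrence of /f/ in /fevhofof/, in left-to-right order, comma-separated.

Occurrence 1 (position 1): no conditioning environment matches → elsewhere allophone [f].
Occurrence 2 (position 6): no conditioning environment matches → elsewhere allophone [f].
Occurrence 3 (position 8): word-finally → [v].

[f], [f], [v]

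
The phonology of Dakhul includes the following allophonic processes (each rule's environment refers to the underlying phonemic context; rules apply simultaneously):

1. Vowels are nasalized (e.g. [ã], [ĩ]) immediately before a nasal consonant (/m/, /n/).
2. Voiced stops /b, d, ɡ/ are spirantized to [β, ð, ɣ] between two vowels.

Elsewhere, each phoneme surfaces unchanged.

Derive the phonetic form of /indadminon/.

[ĩndadmĩnõn]

Rule 1 applies to /i/ (word-initial: before a nasal consonant) → [ĩ].
/d/ — between /n/ and /a/; rule 2 does not apply here → [d].
/a/ — between /d/ and /d/; rule 1 does not apply here → [a].
/d/ (between /a/ and /m/): rule 2 targets it, but not between two vowels → unchanged [d].
/i/ — between /m/ and /n/, before a nasal consonant — surfaces as [ĩ] (rule 1).
/o/ — between /n/ and /n/, before a nasal consonant — surfaces as [õ] (rule 1).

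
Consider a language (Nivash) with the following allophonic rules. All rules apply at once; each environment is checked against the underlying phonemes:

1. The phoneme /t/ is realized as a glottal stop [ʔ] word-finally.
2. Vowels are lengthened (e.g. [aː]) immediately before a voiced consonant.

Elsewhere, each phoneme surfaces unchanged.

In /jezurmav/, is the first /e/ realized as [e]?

Rule 2 applies to /e/ (between /j/ and /z/: before a voiced consonant) → [eː].
The actual realization is [eː], not [e].

No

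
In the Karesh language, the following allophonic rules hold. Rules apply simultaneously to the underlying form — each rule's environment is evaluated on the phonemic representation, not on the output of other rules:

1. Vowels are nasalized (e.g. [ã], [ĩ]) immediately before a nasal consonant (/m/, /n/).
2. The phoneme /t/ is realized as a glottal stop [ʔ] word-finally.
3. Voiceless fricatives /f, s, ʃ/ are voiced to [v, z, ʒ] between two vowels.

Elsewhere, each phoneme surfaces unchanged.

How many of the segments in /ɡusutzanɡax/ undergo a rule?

2

Segments that undergo a rule: /s/ → [z] (rule 3); /a/ → [ã] (rule 1).
All other segments surface unchanged.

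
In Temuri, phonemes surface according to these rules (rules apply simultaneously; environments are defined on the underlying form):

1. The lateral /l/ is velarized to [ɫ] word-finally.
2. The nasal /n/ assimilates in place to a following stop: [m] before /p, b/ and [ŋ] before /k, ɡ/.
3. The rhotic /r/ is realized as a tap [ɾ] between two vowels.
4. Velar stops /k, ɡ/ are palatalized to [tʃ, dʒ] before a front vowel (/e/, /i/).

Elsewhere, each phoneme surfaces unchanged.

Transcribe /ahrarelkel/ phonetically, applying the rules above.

[ahraɾeltʃeɫ]

/r/ — between /h/ and /a/; rule 3 does not apply here → [r].
/r/ (between /a/ and /e/) occurs between two vowels → [ɾ] by rule 3.
/l/ (between /e/ and /k/) fails the environment for rule 1, so it stays [l].
/k/ meets the environment for rule 4 (before a front vowel) → [tʃ].
/l/ (word-final): word-finally, so rule 1 applies → [ɫ].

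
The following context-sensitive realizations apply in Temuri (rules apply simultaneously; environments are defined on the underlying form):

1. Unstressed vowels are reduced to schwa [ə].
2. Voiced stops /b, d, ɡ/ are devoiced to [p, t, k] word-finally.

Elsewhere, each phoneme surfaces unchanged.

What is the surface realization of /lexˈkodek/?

[ləxˈkodək]

Rule 1 applies to /e/ (between /l/ and /x/: in an unstressed syllable) → [ə].
/o/ — between /k/ and /d/; rule 1 does not apply here → [o].
/d/ (between /o/ and /e/): rule 2 targets it, but not word-finally → unchanged [d].
/e/ meets the environment for rule 1 (in an unstressed syllable) → [ə].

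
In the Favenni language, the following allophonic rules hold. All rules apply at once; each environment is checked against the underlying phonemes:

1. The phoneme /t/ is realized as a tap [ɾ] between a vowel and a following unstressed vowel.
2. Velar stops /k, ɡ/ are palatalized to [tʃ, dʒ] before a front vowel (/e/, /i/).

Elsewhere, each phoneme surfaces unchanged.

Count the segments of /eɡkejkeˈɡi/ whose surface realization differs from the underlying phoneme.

3

Segments that undergo a rule: /k/ → [tʃ] (rule 2); /k/ → [tʃ] (rule 2); /ɡ/ → [dʒ] (rule 2).
All other segments surface unchanged.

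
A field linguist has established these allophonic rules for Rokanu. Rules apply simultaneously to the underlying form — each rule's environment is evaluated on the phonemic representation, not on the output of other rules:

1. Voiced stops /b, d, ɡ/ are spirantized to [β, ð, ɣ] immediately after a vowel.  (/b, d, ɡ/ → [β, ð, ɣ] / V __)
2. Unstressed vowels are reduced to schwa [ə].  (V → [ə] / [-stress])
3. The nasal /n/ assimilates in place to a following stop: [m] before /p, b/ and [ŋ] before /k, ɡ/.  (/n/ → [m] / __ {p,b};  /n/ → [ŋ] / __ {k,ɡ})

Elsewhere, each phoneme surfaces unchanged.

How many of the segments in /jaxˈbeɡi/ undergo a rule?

3

Segments that undergo a rule: /a/ → [ə] (rule 2); /ɡ/ → [ɣ] (rule 1); /i/ → [ə] (rule 2).
All other segments surface unchanged.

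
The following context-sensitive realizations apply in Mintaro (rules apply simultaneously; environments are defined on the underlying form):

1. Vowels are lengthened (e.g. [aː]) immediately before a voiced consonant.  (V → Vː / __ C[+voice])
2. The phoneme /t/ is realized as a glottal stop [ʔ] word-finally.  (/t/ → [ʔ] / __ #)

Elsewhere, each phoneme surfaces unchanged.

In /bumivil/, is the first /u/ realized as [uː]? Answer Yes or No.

Yes

/u/ meets the environment for rule 1 (before a voiced consonant) → [uː].
The actual realization is [uː], which matches [uː].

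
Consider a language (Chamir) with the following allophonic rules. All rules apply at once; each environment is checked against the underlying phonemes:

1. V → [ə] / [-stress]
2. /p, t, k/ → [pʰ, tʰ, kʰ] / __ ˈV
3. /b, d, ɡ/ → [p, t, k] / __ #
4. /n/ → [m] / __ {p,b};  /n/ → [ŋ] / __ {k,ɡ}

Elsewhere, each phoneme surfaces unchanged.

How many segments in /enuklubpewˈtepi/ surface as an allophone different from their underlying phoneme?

6

Segments that undergo a rule: /e/ → [ə] (rule 1); /u/ → [ə] (rule 1); /u/ → [ə] (rule 1); /e/ → [ə] (rule 1); /t/ → [tʰ] (rule 2); /i/ → [ə] (rule 1).
All other segments surface unchanged.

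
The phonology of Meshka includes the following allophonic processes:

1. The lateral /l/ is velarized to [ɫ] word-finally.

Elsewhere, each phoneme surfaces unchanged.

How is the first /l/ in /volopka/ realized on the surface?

[l]

/l/ (between /o/ and /o/) fails the environment for rule 1, so it stays [l].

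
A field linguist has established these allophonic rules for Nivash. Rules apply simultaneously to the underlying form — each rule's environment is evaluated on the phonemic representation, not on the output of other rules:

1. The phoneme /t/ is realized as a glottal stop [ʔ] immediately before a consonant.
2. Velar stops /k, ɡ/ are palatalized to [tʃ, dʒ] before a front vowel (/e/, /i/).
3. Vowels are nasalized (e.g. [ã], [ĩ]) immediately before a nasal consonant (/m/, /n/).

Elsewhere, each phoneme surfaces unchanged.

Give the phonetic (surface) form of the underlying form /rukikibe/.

[rutʃitʃibe]

/u/ (between /r/ and /k/): rule 3 targets it, but not before a nasal consonant → unchanged [u].
Rule 2 applies to /k/ (between /u/ and /i/: before a front vowel) → [tʃ].
/i/ — between /k/ and /k/; rule 3 does not apply here → [i].
/k/ (between /i/ and /i/): before a front vowel, so rule 2 applies → [tʃ].
/i/ (between /k/ and /b/) fails the environment for rule 3, so it stays [i].
/e/ (word-final) is in the target of rule 3 but the environment (before a nasal consonant) is not met → [e].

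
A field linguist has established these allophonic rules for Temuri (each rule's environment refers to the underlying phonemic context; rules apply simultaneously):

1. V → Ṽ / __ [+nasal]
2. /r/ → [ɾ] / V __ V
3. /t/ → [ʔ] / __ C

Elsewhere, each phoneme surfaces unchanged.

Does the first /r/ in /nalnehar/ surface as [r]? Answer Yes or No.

/r/ (word-final): rule 2 targets it, but not between two vowels → unchanged [r].
The actual realization is [r], which matches [r].

Yes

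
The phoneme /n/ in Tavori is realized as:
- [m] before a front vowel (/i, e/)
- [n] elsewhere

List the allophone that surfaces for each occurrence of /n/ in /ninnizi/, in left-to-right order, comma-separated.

[m], [n], [m]

Occurrence 1 (position 1): before a front vowel (/i, e/) → [m].
Occurrence 2 (position 3): no conditioning environment matches → elsewhere allophone [n].
Occurrence 3 (position 4): before a front vowel (/i, e/) → [m].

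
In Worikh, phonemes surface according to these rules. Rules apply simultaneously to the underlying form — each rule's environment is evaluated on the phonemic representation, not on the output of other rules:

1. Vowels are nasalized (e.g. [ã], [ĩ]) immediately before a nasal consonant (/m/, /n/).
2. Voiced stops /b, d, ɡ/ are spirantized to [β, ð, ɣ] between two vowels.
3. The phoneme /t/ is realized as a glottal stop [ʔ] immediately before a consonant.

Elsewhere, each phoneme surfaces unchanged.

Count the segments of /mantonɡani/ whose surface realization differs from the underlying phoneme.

3

Segments that undergo a rule: /a/ → [ã] (rule 1); /o/ → [õ] (rule 1); /a/ → [ã] (rule 1).
All other segments surface unchanged.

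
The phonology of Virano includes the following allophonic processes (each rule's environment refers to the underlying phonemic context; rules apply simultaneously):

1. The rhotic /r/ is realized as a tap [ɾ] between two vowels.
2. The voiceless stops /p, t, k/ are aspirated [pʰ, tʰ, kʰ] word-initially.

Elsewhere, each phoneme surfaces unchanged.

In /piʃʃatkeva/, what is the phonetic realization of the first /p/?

/p/ — word-initial, word-initially — surfaces as [pʰ] (rule 2).

[pʰ]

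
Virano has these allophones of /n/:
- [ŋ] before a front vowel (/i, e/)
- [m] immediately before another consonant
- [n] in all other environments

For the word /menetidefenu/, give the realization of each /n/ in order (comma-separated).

Occurrence 1 (position 3): before a front vowel (/i, e/) → [ŋ].
Occurrence 2 (position 11): no conditioning environment matches → elsewhere allophone [n].

[ŋ], [n]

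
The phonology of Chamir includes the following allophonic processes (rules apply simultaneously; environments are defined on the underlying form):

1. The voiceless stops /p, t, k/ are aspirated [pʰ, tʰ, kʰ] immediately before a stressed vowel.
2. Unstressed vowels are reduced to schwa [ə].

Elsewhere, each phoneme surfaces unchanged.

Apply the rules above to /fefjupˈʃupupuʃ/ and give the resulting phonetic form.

[fəfjəpˈʃupəpəʃ]

/f/ (word-initial) is unaffected → [f].
Rule 2 applies to /e/ (between /f/ and /f/: in an unstressed syllable) → [ə].
/f/ — not in any rule's target class → [f].
/j/ (between /f/ and /u/): no rule targets it → [j].
/u/ meets the environment for rule 2 (in an unstressed syllable) → [ə].
/p/ (between /u/ and /ʃ/) is in the target of rule 1 but the environment (immediately before a stressed vowel) is not met → [p].
/ʃ/ — not in any rule's target class → [ʃ].
/u/ (between /ʃ/ and /p/) is in the target of rule 2 but the environment (in an unstressed syllable) is not met → [u].
/p/ (between /u/ and /u/) fails the environment for rule 1, so it stays [p].
/u/ (between /p/ and /p/) occurs in an unstressed syllable → [ə] by rule 2.
/p/ (between /u/ and /u/) fails the environment for rule 1, so it stays [p].
/u/ (between /p/ and /ʃ/): in an unstressed syllable, so rule 2 applies → [ə].
/ʃ/ (word-final): no rule targets it → [ʃ].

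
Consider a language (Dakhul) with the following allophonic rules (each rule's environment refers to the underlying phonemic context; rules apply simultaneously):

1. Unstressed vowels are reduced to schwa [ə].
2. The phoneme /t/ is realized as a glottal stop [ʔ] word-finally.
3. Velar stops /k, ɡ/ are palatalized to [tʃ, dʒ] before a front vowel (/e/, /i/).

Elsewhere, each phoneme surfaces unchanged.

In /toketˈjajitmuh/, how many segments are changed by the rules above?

Segments that undergo a rule: /o/ → [ə] (rule 1); /k/ → [tʃ] (rule 3); /e/ → [ə] (rule 1); /i/ → [ə] (rule 1); /u/ → [ə] (rule 1).
All other segments surface unchanged.

5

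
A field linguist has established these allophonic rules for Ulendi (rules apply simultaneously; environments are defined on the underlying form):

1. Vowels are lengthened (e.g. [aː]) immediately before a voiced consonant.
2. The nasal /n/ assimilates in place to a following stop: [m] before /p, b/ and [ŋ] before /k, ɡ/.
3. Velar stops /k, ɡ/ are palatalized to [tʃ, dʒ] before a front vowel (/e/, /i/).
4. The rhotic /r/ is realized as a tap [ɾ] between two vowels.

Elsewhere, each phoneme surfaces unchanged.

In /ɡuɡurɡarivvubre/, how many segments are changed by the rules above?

Segments that undergo a rule: /u/ → [uː] (rule 1); /u/ → [uː] (rule 1); /a/ → [aː] (rule 1); /r/ → [ɾ] (rule 4); /i/ → [iː] (rule 1); /u/ → [uː] (rule 1).
All other segments surface unchanged.

6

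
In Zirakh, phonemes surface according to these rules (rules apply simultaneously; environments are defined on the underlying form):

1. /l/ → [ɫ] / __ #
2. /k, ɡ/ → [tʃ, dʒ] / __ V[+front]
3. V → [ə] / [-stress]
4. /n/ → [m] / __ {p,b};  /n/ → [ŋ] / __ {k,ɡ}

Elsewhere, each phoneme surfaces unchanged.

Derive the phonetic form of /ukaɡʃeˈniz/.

/u/ (word-initial): in an unstressed syllable, so rule 3 applies → [ə].
/k/ — between /u/ and /a/; rule 2 does not apply here → [k].
Rule 3 applies to /a/ (between /k/ and /ɡ/: in an unstressed syllable) → [ə].
/ɡ/ (between /a/ and /ʃ/): rule 2 targets it, but not before a front vowel → unchanged [ɡ].
/ʃ/ (between /ɡ/ and /e/): no rule targets it → [ʃ].
/e/ (between /ʃ/ and /n/) occurs in an unstressed syllable → [ə] by rule 3.
/n/ — between /e/ and /i/; rule 4 does not apply here → [n].
/i/ (between /n/ and /z/): rule 3 targets it, but not in an unstressed syllable → unchanged [i].
/z/ stays [z].

[əkəɡʃəˈniz]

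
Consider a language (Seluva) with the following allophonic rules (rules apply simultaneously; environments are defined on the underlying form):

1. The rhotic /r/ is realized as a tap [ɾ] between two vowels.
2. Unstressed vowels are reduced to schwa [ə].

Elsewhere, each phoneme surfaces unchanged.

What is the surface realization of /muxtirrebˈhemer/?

/m/ stays [m].
/u/ (between /m/ and /x/): in an unstressed syllable, so rule 2 applies → [ə].
/x/ — not in any rule's target class → [x].
/t/ (between /x/ and /i/): no rule targets it → [t].
/i/ — between /t/ and /r/, in an unstressed syllable — surfaces as [ə] (rule 2).
/r/ (between /i/ and /r/) is in the target of rule 1 but the environment (between two vowels) is not met → [r].
/r/ (between /r/ and /e/) fails the environment for rule 1, so it stays [r].
/e/ meets the environment for rule 2 (in an unstressed syllable) → [ə].
/b/ (between /e/ and /h/): no rule targets it → [b].
/h/ (between /b/ and /e/): no rule targets it → [h].
/e/ — between /h/ and /m/; rule 2 does not apply here → [e].
/m/ (between /e/ and /e/) is unaffected → [m].
/e/ — between /m/ and /r/, in an unstressed syllable — surfaces as [ə] (rule 2).
/r/ (word-final) is in the target of rule 1 but the environment (between two vowels) is not met → [r].

[məxtərrəbˈhemər]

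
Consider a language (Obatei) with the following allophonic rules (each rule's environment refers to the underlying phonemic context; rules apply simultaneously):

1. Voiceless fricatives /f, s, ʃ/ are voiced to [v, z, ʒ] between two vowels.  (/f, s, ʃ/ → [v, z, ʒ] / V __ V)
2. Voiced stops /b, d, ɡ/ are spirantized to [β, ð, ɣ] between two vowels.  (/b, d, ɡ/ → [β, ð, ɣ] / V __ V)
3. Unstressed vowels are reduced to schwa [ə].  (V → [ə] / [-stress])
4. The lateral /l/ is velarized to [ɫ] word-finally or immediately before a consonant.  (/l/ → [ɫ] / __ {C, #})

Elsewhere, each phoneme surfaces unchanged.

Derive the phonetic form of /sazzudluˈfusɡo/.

[səzzədləˈvusɡə]

/s/ (word-initial): rule 1 targets it, but not between two vowels → unchanged [s].
/a/ — between /s/ and /z/, in an unstressed syllable — surfaces as [ə] (rule 3).
/z/ stays [z].
/z/ (between /z/ and /u/): no rule targets it → [z].
Rule 3 applies to /u/ (between /z/ and /d/: in an unstressed syllable) → [ə].
/d/ — between /u/ and /l/; rule 2 does not apply here → [d].
/l/ — between /d/ and /u/; rule 4 does not apply here → [l].
Rule 3 applies to /u/ (between /l/ and /f/: in an unstressed syllable) → [ə].
/f/ — between /u/ and /u/, between two vowels — surfaces as [v] (rule 1).
/u/ (between /f/ and /s/) fails the environment for rule 3, so it stays [u].
/s/ (between /u/ and /ɡ/) fails the environment for rule 1, so it stays [s].
/ɡ/ (between /s/ and /o/): rule 2 targets it, but not between two vowels → unchanged [ɡ].
/o/ meets the environment for rule 3 (in an unstressed syllable) → [ə].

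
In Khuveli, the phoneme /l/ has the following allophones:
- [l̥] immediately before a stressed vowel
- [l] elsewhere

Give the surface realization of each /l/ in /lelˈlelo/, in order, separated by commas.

[l], [l], [l̥], [l]

Occurrence 1 (position 1): no conditioning environment matches → elsewhere allophone [l].
Occurrence 2 (position 3): no conditioning environment matches → elsewhere allophone [l].
Occurrence 3 (position 4): immediately before a stressed vowel → [l̥].
Occurrence 4 (position 6): no conditioning environment matches → elsewhere allophone [l].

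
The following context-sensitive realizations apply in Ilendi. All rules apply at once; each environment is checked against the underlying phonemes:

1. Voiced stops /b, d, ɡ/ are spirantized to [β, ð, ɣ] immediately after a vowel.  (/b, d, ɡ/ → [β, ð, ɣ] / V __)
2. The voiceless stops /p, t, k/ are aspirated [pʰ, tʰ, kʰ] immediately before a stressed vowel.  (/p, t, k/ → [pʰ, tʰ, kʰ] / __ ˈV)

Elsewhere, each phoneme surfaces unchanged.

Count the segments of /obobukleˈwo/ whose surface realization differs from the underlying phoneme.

2

Segments that undergo a rule: /b/ → [β] (rule 1); /b/ → [β] (rule 1).
All other segments surface unchanged.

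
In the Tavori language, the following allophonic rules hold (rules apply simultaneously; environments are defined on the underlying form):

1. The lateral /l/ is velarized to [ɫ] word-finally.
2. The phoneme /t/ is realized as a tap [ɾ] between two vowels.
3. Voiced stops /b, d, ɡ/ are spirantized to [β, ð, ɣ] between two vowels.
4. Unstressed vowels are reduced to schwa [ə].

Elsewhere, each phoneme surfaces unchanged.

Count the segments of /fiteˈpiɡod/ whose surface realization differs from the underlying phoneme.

5

Segments that undergo a rule: /i/ → [ə] (rule 4); /t/ → [ɾ] (rule 2); /e/ → [ə] (rule 4); /ɡ/ → [ɣ] (rule 3); /o/ → [ə] (rule 4).
All other segments surface unchanged.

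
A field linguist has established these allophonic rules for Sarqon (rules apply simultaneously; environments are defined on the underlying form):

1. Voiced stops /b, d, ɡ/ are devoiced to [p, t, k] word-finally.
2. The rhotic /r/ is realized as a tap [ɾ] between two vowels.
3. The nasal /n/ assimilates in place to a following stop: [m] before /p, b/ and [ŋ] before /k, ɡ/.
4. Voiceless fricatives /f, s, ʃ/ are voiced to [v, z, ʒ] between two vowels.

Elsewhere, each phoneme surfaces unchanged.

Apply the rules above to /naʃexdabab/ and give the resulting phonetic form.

[naʒexdabap]

/n/ (word-initial) fails the environment for rule 3, so it stays [n].
/ʃ/ meets the environment for rule 4 (between two vowels) → [ʒ].
/d/ (between /x/ and /a/): rule 1 targets it, but not word-finally → unchanged [d].
/b/ (between /a/ and /a/) is in the target of rule 1 but the environment (word-finally) is not met → [b].
/b/ — word-final, word-finally — surfaces as [p] (rule 1).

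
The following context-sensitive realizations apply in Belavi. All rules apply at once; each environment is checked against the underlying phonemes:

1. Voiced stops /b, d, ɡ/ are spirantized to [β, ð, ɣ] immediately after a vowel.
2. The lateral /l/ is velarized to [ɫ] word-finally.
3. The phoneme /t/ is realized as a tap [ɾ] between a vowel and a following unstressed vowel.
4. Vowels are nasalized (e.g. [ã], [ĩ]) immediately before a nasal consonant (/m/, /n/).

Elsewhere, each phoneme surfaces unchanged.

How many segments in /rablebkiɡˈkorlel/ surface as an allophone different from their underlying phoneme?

4

Segments that undergo a rule: /b/ → [β] (rule 1); /b/ → [β] (rule 1); /ɡ/ → [ɣ] (rule 1); /l/ → [ɫ] (rule 2).
All other segments surface unchanged.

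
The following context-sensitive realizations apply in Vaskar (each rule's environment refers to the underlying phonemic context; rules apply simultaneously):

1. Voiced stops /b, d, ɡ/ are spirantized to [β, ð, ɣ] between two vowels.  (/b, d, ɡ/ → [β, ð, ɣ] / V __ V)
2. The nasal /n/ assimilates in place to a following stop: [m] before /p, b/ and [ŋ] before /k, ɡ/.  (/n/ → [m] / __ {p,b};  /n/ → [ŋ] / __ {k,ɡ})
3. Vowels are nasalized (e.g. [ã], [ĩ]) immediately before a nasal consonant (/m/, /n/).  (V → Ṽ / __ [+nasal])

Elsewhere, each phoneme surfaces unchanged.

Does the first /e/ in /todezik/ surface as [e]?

/e/ (between /d/ and /z/) is in the target of rule 3 but the environment (before a nasal consonant) is not met → [e].
The actual realization is [e], which matches [e].

Yes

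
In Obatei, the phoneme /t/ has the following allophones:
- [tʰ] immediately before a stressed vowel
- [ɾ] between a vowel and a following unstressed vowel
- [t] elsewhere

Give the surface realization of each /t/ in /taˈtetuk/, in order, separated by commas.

Occurrence 1 (position 1): no conditioning environment matches → elsewhere allophone [t].
Occurrence 2 (position 3): immediately before a stressed vowel → [tʰ].
Occurrence 3 (position 5): between a vowel and an unstressed vowel → [ɾ].

[t], [tʰ], [ɾ]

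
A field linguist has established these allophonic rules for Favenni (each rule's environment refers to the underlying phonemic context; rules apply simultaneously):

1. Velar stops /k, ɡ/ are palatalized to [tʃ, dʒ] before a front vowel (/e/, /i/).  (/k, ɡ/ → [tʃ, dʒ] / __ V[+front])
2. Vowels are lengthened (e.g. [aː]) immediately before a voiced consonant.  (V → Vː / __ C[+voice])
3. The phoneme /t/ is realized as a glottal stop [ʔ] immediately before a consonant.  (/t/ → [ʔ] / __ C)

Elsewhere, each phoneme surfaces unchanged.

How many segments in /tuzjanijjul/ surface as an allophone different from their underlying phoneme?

Segments that undergo a rule: /u/ → [uː] (rule 2); /a/ → [aː] (rule 2); /i/ → [iː] (rule 2); /u/ → [uː] (rule 2).
All other segments surface unchanged.

4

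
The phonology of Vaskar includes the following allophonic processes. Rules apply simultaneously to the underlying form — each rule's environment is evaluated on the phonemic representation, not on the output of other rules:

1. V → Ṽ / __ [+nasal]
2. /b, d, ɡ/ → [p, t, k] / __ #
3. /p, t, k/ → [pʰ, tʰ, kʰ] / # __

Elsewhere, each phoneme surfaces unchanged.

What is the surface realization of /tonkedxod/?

/t/ — word-initial, word-initially — surfaces as [tʰ] (rule 3).
/o/ meets the environment for rule 1 (before a nasal consonant) → [õ].
/k/ (between /n/ and /e/) is in the target of rule 3 but the environment (word-initially) is not met → [k].
/e/ — between /k/ and /d/; rule 1 does not apply here → [e].
/d/ (between /e/ and /x/) is in the target of rule 2 but the environment (word-finally) is not met → [d].
/o/ (between /x/ and /d/) is in the target of rule 1 but the environment (before a nasal consonant) is not met → [o].
/d/ (word-final): word-finally, so rule 2 applies → [t].

[tʰõnkedxot]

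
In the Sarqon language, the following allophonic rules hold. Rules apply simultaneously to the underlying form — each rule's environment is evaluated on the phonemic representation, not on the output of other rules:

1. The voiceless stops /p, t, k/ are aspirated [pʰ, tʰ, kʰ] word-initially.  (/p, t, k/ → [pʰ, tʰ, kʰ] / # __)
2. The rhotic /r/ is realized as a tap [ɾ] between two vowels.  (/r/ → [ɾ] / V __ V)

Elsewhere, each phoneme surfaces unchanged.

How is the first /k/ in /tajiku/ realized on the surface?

[k]

/k/ (between /i/ and /u/): rule 1 targets it, but not word-initially → unchanged [k].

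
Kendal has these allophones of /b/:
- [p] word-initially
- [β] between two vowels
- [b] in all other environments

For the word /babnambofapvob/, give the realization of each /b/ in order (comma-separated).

Occurrence 1 (position 1): word-initially → [p].
Occurrence 2 (position 3): no conditioning environment matches → elsewhere allophone [b].
Occurrence 3 (position 7): no conditioning environment matches → elsewhere allophone [b].
Occurrence 4 (position 14): no conditioning environment matches → elsewhere allophone [b].

[p], [b], [b], [b]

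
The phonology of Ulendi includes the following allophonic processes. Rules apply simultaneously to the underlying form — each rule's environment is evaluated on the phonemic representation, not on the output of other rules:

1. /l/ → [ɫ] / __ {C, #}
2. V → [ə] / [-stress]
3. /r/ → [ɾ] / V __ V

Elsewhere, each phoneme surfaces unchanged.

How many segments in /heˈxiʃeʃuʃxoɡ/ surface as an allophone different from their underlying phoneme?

Segments that undergo a rule: /e/ → [ə] (rule 2); /e/ → [ə] (rule 2); /u/ → [ə] (rule 2); /o/ → [ə] (rule 2).
All other segments surface unchanged.

4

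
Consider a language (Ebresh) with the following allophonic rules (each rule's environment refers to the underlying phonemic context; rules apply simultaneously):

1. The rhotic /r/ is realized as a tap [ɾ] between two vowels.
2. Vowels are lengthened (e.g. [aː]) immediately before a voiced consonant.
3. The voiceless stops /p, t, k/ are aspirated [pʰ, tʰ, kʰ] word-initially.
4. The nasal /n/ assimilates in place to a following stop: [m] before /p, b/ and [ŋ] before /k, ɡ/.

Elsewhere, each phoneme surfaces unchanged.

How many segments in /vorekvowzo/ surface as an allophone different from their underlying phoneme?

Segments that undergo a rule: /o/ → [oː] (rule 2); /r/ → [ɾ] (rule 1); /o/ → [oː] (rule 2).
All other segments surface unchanged.

3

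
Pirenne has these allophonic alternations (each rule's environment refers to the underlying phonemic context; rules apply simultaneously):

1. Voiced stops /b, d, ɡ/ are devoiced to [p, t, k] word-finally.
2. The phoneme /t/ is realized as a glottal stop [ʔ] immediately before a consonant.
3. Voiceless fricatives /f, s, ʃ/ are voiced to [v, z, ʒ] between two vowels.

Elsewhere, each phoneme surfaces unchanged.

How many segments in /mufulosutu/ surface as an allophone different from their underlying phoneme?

Segments that undergo a rule: /f/ → [v] (rule 3); /s/ → [z] (rule 3).
All other segments surface unchanged.

2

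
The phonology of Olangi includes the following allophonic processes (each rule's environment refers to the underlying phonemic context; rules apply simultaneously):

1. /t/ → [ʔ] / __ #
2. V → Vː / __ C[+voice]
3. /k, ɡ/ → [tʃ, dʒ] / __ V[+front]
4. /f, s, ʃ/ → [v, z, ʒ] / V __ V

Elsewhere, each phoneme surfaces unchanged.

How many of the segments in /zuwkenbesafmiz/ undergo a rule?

5

Segments that undergo a rule: /u/ → [uː] (rule 2); /k/ → [tʃ] (rule 3); /e/ → [eː] (rule 2); /s/ → [z] (rule 4); /i/ → [iː] (rule 2).
All other segments surface unchanged.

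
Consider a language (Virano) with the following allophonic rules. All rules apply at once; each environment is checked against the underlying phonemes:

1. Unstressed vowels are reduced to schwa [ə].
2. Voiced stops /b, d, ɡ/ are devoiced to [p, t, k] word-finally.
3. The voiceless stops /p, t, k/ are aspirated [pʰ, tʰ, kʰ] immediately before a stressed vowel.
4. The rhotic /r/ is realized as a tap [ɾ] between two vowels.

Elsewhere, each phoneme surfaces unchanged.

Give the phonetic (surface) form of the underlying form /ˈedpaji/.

/e/ (word-initial): rule 1 targets it, but not in an unstressed syllable → unchanged [e].
/d/ — between /e/ and /p/; rule 2 does not apply here → [d].
/p/ — between /d/ and /a/; rule 3 does not apply here → [p].
/a/ (between /p/ and /j/) occurs in an unstressed syllable → [ə] by rule 1.
/j/ — not in any rule's target class → [j].
/i/ — word-final, in an unstressed syllable — surfaces as [ə] (rule 1).

[ˈedpəjə]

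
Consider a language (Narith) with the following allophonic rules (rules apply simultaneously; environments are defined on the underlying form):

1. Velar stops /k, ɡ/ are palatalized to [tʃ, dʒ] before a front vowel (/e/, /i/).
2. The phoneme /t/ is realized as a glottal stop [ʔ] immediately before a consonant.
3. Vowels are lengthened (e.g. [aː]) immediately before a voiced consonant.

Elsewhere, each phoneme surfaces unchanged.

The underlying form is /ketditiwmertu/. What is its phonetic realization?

[tʃeʔditiːwmeːrtu]

/k/ (word-initial) occurs before a front vowel → [tʃ] by rule 1.
/e/ (between /k/ and /t/): rule 3 targets it, but not before a voiced consonant → unchanged [e].
/t/ meets the environment for rule 2 (immediately before a consonant) → [ʔ].
/d/ stays [d].
/i/ — between /d/ and /t/; rule 3 does not apply here → [i].
/t/ (between /i/ and /i/) fails the environment for rule 2, so it stays [t].
/i/ meets the environment for rule 3 (before a voiced consonant) → [iː].
/w/ (between /i/ and /m/): no rule targets it → [w].
/m/ stays [m].
/e/ (between /m/ and /r/): before a voiced consonant, so rule 3 applies → [eː].
/r/ — not in any rule's target class → [r].
/t/ — between /r/ and /u/; rule 2 does not apply here → [t].
/u/ (word-final) is in the target of rule 3 but the environment (before a voiced consonant) is not met → [u].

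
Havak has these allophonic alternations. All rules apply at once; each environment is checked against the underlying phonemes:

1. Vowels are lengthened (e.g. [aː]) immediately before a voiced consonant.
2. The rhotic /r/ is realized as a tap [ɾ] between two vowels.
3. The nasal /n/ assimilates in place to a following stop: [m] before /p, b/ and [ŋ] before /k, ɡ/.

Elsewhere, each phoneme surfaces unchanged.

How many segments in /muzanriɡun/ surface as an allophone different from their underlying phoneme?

Segments that undergo a rule: /u/ → [uː] (rule 1); /a/ → [aː] (rule 1); /i/ → [iː] (rule 1); /u/ → [uː] (rule 1).
All other segments surface unchanged.

4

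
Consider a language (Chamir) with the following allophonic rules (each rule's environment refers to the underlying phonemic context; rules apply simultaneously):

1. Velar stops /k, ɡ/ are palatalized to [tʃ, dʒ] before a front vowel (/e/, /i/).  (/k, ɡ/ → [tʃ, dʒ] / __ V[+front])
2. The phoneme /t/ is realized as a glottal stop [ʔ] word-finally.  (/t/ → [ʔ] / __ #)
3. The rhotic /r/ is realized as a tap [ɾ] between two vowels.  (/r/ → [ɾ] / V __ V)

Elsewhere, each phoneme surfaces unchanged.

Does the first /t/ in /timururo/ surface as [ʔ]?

/t/ — word-initial; rule 2 does not apply here → [t].
The actual realization is [t], not [ʔ].

No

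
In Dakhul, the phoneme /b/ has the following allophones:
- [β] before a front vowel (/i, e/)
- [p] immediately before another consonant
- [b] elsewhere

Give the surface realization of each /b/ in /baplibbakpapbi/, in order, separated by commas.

Occurrence 1 (position 1): no conditioning environment matches → elsewhere allophone [b].
Occurrence 2 (position 6): immediately before another consonant → [p].
Occurrence 3 (position 7): no conditioning environment matches → elsewhere allophone [b].
Occurrence 4 (position 13): before a front vowel (/i, e/) → [β].

[b], [p], [b], [β]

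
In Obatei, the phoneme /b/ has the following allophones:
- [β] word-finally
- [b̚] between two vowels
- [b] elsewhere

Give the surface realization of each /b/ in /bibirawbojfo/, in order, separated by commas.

Occurrence 1 (position 1): no conditioning environment matches → elsewhere allophone [b].
Occurrence 2 (position 3): between two vowels → [b̚].
Occurrence 3 (position 8): no conditioning environment matches → elsewhere allophone [b].

[b], [b̚], [b]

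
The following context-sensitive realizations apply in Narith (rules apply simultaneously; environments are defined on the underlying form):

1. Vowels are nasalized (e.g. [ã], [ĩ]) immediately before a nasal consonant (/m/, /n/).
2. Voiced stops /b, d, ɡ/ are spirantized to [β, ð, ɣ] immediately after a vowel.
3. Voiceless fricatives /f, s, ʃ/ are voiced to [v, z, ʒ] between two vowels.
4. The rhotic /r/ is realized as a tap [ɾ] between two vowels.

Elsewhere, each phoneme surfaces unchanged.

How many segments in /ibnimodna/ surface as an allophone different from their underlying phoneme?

3

Segments that undergo a rule: /b/ → [β] (rule 2); /i/ → [ĩ] (rule 1); /d/ → [ð] (rule 2).
All other segments surface unchanged.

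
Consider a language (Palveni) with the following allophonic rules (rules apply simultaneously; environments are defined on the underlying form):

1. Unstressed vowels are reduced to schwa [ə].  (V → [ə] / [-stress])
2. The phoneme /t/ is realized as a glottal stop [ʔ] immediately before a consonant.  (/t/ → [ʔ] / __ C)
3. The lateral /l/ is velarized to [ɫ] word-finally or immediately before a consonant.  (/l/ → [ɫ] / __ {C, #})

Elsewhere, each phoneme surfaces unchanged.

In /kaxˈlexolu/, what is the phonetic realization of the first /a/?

Rule 1 applies to /a/ (between /k/ and /x/: in an unstressed syllable) → [ə].

[ə]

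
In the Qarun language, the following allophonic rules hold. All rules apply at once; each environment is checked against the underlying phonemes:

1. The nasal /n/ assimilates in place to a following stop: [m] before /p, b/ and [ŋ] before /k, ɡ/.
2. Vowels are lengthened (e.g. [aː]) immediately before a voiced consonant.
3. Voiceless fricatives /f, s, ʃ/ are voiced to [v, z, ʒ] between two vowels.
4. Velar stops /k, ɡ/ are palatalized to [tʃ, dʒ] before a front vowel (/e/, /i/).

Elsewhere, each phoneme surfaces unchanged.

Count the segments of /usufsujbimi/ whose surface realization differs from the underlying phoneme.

Segments that undergo a rule: /s/ → [z] (rule 3); /u/ → [uː] (rule 2); /i/ → [iː] (rule 2).
All other segments surface unchanged.

3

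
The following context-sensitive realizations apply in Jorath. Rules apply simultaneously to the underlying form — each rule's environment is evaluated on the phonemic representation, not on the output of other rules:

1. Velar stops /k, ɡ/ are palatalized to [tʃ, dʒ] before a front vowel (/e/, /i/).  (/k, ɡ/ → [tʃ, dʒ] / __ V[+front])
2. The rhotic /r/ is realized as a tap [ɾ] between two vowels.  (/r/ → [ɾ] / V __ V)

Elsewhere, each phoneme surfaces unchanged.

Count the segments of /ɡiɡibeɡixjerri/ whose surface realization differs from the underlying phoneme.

3

Segments that undergo a rule: /ɡ/ → [dʒ] (rule 1); /ɡ/ → [dʒ] (rule 1); /ɡ/ → [dʒ] (rule 1).
All other segments surface unchanged.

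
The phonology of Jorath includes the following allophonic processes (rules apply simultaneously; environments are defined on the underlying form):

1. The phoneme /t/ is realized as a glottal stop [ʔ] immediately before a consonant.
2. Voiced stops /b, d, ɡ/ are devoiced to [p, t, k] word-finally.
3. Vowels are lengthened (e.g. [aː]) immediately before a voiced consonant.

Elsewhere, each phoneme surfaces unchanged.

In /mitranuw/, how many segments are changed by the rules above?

Segments that undergo a rule: /t/ → [ʔ] (rule 1); /a/ → [aː] (rule 3); /u/ → [uː] (rule 3).
All other segments surface unchanged.

3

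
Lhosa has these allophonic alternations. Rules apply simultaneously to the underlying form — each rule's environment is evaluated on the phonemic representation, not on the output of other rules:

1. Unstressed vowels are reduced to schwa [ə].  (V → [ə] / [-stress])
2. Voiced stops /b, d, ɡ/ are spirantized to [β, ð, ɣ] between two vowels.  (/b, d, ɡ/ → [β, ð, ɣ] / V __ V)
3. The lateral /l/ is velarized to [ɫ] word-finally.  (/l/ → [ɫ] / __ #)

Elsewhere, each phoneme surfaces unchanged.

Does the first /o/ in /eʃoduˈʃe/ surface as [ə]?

Yes

/o/ — between /ʃ/ and /d/, in an unstressed syllable — surfaces as [ə] (rule 1).
The actual realization is [ə], which matches [ə].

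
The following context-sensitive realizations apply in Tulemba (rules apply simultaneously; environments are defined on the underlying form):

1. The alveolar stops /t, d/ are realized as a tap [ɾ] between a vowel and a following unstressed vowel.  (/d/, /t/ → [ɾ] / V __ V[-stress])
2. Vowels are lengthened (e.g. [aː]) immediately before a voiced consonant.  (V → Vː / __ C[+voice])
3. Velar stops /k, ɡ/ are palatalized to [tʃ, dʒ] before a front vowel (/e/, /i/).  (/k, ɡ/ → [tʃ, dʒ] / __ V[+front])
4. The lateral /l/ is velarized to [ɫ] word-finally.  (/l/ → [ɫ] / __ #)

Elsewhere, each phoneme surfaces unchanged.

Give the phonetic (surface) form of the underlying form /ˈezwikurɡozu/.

[ˈeːzwikuːrɡoːzu]

/e/ — word-initial, before a voiced consonant — surfaces as [eː] (rule 2).
/i/ (between /w/ and /k/): rule 2 targets it, but not before a voiced consonant → unchanged [i].
/k/ (between /i/ and /u/): rule 3 targets it, but not before a front vowel → unchanged [k].
/u/ (between /k/ and /r/): before a voiced consonant, so rule 2 applies → [uː].
/ɡ/ (between /r/ and /o/): rule 3 targets it, but not before a front vowel → unchanged [ɡ].
/o/ — between /ɡ/ and /z/, before a voiced consonant — surfaces as [oː] (rule 2).
/u/ — word-final; rule 2 does not apply here → [u].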